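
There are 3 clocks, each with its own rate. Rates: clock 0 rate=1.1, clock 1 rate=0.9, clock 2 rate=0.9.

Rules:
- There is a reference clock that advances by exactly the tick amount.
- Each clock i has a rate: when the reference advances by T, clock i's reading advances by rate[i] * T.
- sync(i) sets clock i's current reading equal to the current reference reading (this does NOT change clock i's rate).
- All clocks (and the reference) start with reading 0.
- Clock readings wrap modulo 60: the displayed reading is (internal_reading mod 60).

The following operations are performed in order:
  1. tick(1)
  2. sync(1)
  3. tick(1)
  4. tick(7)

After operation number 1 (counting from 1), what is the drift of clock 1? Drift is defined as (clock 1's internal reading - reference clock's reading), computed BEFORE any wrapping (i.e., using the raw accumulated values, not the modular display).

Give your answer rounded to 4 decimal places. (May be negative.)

After op 1 tick(1): ref=1.0000 raw=[1.1000 0.9000 0.9000]
Drift of clock 1 after op 1: 0.9000 - 1.0000 = -0.1000

Answer: -0.1000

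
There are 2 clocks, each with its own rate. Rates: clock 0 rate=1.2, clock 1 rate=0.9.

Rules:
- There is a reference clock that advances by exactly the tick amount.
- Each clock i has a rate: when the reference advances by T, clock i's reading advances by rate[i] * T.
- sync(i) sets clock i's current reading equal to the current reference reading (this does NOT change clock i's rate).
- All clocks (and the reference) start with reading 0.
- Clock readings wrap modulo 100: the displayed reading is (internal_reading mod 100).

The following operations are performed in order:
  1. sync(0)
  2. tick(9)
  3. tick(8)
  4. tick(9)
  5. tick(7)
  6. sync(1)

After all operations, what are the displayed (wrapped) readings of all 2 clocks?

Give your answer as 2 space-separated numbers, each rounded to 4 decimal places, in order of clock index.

Answer: 39.6000 33.0000

Derivation:
After op 1 sync(0): ref=0.0000 raw=[0.0000 0.0000]
After op 2 tick(9): ref=9.0000 raw=[10.8000 8.1000]
After op 3 tick(8): ref=17.0000 raw=[20.4000 15.3000]
After op 4 tick(9): ref=26.0000 raw=[31.2000 23.4000]
After op 5 tick(7): ref=33.0000 raw=[39.6000 29.7000]
After op 6 sync(1): ref=33.0000 raw=[39.6000 33.0000]
Wrap final raw readings (mod 100): 39.6000 mod 100 = 39.6000; 33.0000 mod 100 = 33.0000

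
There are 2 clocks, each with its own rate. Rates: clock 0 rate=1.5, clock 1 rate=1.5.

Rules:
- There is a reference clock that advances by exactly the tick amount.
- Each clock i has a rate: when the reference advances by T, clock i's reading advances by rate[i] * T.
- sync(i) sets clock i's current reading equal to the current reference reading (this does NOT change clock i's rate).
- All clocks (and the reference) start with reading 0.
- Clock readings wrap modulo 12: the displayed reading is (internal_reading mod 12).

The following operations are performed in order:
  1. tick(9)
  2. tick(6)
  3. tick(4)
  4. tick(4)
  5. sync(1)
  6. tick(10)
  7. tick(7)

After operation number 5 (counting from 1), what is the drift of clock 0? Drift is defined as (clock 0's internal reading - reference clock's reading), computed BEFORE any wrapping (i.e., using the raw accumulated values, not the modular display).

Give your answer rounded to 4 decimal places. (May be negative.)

Answer: 11.5000

Derivation:
After op 1 tick(9): ref=9.0000 raw=[13.5000 13.5000]
After op 2 tick(6): ref=15.0000 raw=[22.5000 22.5000]
After op 3 tick(4): ref=19.0000 raw=[28.5000 28.5000]
After op 4 tick(4): ref=23.0000 raw=[34.5000 34.5000]
After op 5 sync(1): ref=23.0000 raw=[34.5000 23.0000]
Drift of clock 0 after op 5: 34.5000 - 23.0000 = 11.5000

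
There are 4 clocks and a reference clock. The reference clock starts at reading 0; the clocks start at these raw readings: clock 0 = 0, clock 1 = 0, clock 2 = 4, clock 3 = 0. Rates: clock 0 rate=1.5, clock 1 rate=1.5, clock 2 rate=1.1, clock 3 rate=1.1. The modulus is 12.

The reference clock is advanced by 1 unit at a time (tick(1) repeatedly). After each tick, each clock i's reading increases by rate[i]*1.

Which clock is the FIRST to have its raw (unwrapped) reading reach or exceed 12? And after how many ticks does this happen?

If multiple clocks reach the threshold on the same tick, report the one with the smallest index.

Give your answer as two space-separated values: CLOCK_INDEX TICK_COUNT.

clock 0: start=0, rate=1.5, needs 12-0 = 12; ticks = ceil(12/1.5) = ceil(8.0000) = 8; reading at tick 8 = 0 + 1.5*8 = 12.0000
clock 1: start=0, rate=1.5, needs 12-0 = 12; ticks = ceil(12/1.5) = ceil(8.0000) = 8; reading at tick 8 = 0 + 1.5*8 = 12.0000
clock 2: start=4, rate=1.1, needs 12-4 = 8; ticks = ceil(8/1.1) = ceil(7.2727) = 8; reading at tick 8 = 4 + 1.1*8 = 12.8000
clock 3: start=0, rate=1.1, needs 12-0 = 12; ticks = ceil(12/1.1) = ceil(10.9091) = 11; reading at tick 11 = 0 + 1.1*11 = 12.1000
Minimum tick count = 8; winners = [0, 1, 2]; smallest index = 0

Answer: 0 8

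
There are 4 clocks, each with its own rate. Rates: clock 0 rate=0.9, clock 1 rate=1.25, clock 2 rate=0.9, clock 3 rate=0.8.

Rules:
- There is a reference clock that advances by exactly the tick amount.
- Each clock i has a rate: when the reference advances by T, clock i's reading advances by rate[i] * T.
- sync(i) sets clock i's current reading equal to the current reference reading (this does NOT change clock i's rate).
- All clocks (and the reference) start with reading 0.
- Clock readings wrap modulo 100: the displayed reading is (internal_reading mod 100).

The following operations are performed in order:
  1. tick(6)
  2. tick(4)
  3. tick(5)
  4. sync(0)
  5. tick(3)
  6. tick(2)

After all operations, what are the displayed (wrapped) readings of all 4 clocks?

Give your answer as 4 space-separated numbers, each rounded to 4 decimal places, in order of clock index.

After op 1 tick(6): ref=6.0000 raw=[5.4000 7.5000 5.4000 4.8000]
After op 2 tick(4): ref=10.0000 raw=[9.0000 12.5000 9.0000 8.0000]
After op 3 tick(5): ref=15.0000 raw=[13.5000 18.7500 13.5000 12.0000]
After op 4 sync(0): ref=15.0000 raw=[15.0000 18.7500 13.5000 12.0000]
After op 5 tick(3): ref=18.0000 raw=[17.7000 22.5000 16.2000 14.4000]
After op 6 tick(2): ref=20.0000 raw=[19.5000 25.0000 18.0000 16.0000]
Wrap final raw readings (mod 100): 19.5000 mod 100 = 19.5000; 25.0000 mod 100 = 25.0000; 18.0000 mod 100 = 18.0000; 16.0000 mod 100 = 16.0000

Answer: 19.5000 25.0000 18.0000 16.0000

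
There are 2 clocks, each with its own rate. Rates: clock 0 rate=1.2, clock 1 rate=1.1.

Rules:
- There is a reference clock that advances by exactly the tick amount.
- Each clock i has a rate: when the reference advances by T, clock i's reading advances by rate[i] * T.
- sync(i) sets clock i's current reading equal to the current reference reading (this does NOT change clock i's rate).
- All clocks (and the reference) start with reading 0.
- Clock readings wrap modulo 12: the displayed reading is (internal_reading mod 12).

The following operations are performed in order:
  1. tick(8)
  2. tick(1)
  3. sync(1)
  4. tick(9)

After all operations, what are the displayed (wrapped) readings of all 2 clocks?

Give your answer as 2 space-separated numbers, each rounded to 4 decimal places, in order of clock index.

Answer: 9.6000 6.9000

Derivation:
After op 1 tick(8): ref=8.0000 raw=[9.6000 8.8000]
After op 2 tick(1): ref=9.0000 raw=[10.8000 9.9000]
After op 3 sync(1): ref=9.0000 raw=[10.8000 9.0000]
After op 4 tick(9): ref=18.0000 raw=[21.6000 18.9000]
Wrap final raw readings (mod 12): 21.6000 mod 12 = 9.6000; 18.9000 mod 12 = 6.9000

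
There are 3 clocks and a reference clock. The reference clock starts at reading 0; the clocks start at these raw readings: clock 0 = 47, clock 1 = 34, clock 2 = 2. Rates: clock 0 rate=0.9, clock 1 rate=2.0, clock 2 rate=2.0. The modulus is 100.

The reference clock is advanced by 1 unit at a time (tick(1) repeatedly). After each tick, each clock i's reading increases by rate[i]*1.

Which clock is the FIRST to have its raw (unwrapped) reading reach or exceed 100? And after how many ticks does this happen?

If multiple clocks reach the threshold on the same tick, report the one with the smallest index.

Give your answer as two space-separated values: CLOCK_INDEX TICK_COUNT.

clock 0: start=47, rate=0.9, needs 100-47 = 53; ticks = ceil(53/0.9) = ceil(58.8889) = 59; reading at tick 59 = 47 + 0.9*59 = 100.1000
clock 1: start=34, rate=2.0, needs 100-34 = 66; ticks = ceil(66/2.0) = ceil(33.0000) = 33; reading at tick 33 = 34 + 2.0*33 = 100.0000
clock 2: start=2, rate=2.0, needs 100-2 = 98; ticks = ceil(98/2.0) = ceil(49.0000) = 49; reading at tick 49 = 2 + 2.0*49 = 100.0000
Minimum tick count = 33; winners = [1]; smallest index = 1

Answer: 1 33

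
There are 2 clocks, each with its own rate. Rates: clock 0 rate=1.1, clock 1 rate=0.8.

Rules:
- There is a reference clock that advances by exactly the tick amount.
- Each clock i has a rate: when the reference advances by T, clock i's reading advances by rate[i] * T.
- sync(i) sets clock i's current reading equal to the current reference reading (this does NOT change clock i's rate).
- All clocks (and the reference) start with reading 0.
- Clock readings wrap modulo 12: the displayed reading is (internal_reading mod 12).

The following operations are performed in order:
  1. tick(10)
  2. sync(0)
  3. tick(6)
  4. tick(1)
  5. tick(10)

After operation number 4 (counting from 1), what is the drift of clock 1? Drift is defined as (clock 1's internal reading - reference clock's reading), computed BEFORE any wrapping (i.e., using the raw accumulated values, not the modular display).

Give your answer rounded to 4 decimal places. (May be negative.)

After op 1 tick(10): ref=10.0000 raw=[11.0000 8.0000]
After op 2 sync(0): ref=10.0000 raw=[10.0000 8.0000]
After op 3 tick(6): ref=16.0000 raw=[16.6000 12.8000]
After op 4 tick(1): ref=17.0000 raw=[17.7000 13.6000]
Drift of clock 1 after op 4: 13.6000 - 17.0000 = -3.4000

Answer: -3.4000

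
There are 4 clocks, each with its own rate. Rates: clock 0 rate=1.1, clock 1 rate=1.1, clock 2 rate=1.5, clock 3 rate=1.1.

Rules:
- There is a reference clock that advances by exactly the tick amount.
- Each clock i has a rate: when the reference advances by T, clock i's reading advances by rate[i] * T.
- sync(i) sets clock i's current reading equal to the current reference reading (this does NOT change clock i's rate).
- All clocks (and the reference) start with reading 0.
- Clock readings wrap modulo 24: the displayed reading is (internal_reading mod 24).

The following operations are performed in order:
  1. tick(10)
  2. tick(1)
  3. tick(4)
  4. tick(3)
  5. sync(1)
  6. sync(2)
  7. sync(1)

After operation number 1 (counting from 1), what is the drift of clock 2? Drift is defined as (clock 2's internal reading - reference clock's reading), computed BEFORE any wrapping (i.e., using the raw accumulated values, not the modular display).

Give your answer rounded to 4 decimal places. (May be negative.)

After op 1 tick(10): ref=10.0000 raw=[11.0000 11.0000 15.0000 11.0000]
Drift of clock 2 after op 1: 15.0000 - 10.0000 = 5.0000

Answer: 5.0000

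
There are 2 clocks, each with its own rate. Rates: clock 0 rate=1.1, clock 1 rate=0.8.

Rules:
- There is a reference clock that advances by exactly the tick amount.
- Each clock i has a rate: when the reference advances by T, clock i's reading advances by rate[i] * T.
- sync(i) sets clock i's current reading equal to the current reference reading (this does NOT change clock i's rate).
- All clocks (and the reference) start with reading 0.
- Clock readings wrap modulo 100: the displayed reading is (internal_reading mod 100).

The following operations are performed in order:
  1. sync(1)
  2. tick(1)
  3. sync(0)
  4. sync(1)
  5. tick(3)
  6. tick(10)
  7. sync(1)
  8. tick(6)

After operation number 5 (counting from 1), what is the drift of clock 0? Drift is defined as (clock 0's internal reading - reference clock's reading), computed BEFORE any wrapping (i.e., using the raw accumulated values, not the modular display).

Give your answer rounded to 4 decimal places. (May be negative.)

After op 1 sync(1): ref=0.0000 raw=[0.0000 0.0000]
After op 2 tick(1): ref=1.0000 raw=[1.1000 0.8000]
After op 3 sync(0): ref=1.0000 raw=[1.0000 0.8000]
After op 4 sync(1): ref=1.0000 raw=[1.0000 1.0000]
After op 5 tick(3): ref=4.0000 raw=[4.3000 3.4000]
Drift of clock 0 after op 5: 4.3000 - 4.0000 = 0.3000

Answer: 0.3000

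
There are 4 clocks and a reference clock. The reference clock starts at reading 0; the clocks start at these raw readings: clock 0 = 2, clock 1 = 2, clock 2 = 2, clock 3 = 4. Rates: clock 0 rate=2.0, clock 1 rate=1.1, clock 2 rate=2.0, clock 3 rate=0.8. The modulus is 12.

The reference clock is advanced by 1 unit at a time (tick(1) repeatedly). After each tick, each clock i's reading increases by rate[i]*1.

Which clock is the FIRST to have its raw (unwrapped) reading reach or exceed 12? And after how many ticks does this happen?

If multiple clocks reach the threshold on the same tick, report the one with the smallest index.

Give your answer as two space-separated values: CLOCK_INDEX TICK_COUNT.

clock 0: start=2, rate=2.0, needs 12-2 = 10; ticks = ceil(10/2.0) = ceil(5.0000) = 5; reading at tick 5 = 2 + 2.0*5 = 12.0000
clock 1: start=2, rate=1.1, needs 12-2 = 10; ticks = ceil(10/1.1) = ceil(9.0909) = 10; reading at tick 10 = 2 + 1.1*10 = 13.0000
clock 2: start=2, rate=2.0, needs 12-2 = 10; ticks = ceil(10/2.0) = ceil(5.0000) = 5; reading at tick 5 = 2 + 2.0*5 = 12.0000
clock 3: start=4, rate=0.8, needs 12-4 = 8; ticks = ceil(8/0.8) = ceil(10.0000) = 10; reading at tick 10 = 4 + 0.8*10 = 12.0000
Minimum tick count = 5; winners = [0, 2]; smallest index = 0

Answer: 0 5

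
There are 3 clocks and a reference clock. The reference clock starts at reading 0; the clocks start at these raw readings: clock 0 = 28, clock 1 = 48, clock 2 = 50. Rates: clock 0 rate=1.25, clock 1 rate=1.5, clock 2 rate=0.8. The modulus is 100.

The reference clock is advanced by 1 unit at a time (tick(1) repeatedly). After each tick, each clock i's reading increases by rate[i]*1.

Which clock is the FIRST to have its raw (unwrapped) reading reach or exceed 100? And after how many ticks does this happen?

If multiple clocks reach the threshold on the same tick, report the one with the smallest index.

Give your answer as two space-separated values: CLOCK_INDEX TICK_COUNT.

clock 0: start=28, rate=1.25, needs 100-28 = 72; ticks = ceil(72/1.25) = ceil(57.6000) = 58; reading at tick 58 = 28 + 1.25*58 = 100.5000
clock 1: start=48, rate=1.5, needs 100-48 = 52; ticks = ceil(52/1.5) = ceil(34.6667) = 35; reading at tick 35 = 48 + 1.5*35 = 100.5000
clock 2: start=50, rate=0.8, needs 100-50 = 50; ticks = ceil(50/0.8) = ceil(62.5000) = 63; reading at tick 63 = 50 + 0.8*63 = 100.4000
Minimum tick count = 35; winners = [1]; smallest index = 1

Answer: 1 35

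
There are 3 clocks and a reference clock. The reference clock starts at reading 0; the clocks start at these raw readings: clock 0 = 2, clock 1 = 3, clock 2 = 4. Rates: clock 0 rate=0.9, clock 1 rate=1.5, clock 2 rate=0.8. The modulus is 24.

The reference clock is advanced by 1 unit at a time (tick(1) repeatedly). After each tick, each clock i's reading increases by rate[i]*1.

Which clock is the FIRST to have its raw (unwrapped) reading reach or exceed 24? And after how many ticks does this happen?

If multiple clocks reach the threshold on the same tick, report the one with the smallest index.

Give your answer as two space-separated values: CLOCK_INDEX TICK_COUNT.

clock 0: start=2, rate=0.9, needs 24-2 = 22; ticks = ceil(22/0.9) = ceil(24.4444) = 25; reading at tick 25 = 2 + 0.9*25 = 24.5000
clock 1: start=3, rate=1.5, needs 24-3 = 21; ticks = ceil(21/1.5) = ceil(14.0000) = 14; reading at tick 14 = 3 + 1.5*14 = 24.0000
clock 2: start=4, rate=0.8, needs 24-4 = 20; ticks = ceil(20/0.8) = ceil(25.0000) = 25; reading at tick 25 = 4 + 0.8*25 = 24.0000
Minimum tick count = 14; winners = [1]; smallest index = 1

Answer: 1 14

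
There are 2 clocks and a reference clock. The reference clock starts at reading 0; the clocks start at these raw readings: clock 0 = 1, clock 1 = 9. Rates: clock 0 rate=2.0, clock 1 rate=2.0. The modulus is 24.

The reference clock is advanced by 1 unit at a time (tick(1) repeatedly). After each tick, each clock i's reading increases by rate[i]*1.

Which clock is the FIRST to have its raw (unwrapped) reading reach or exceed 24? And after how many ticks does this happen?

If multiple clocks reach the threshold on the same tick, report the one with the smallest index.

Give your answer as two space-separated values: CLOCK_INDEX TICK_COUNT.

Answer: 1 8

Derivation:
clock 0: start=1, rate=2.0, needs 24-1 = 23; ticks = ceil(23/2.0) = ceil(11.5000) = 12; reading at tick 12 = 1 + 2.0*12 = 25.0000
clock 1: start=9, rate=2.0, needs 24-9 = 15; ticks = ceil(15/2.0) = ceil(7.5000) = 8; reading at tick 8 = 9 + 2.0*8 = 25.0000
Minimum tick count = 8; winners = [1]; smallest index = 1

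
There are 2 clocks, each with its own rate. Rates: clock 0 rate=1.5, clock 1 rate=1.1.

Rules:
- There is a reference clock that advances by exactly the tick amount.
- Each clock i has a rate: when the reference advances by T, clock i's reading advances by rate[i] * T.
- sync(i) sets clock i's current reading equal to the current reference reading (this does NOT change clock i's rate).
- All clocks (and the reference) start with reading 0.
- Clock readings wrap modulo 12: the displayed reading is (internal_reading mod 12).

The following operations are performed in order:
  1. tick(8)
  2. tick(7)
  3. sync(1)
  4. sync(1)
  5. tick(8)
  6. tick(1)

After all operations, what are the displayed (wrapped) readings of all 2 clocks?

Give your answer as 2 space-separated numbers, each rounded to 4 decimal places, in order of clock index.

After op 1 tick(8): ref=8.0000 raw=[12.0000 8.8000]
After op 2 tick(7): ref=15.0000 raw=[22.5000 16.5000]
After op 3 sync(1): ref=15.0000 raw=[22.5000 15.0000]
After op 4 sync(1): ref=15.0000 raw=[22.5000 15.0000]
After op 5 tick(8): ref=23.0000 raw=[34.5000 23.8000]
After op 6 tick(1): ref=24.0000 raw=[36.0000 24.9000]
Wrap final raw readings (mod 12): 36.0000 mod 12 = 0.0000; 24.9000 mod 12 = 0.9000

Answer: 0.0000 0.9000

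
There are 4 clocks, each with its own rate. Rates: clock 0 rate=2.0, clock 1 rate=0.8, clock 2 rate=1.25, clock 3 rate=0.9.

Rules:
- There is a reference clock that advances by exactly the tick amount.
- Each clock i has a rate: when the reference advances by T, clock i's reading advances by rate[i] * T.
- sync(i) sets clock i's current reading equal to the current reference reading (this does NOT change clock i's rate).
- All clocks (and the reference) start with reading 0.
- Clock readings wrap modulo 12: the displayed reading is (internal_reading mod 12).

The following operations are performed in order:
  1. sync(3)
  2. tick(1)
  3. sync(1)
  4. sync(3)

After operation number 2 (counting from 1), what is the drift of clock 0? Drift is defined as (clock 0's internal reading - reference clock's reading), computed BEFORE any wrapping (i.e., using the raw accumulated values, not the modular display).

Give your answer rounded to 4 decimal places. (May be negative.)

After op 1 sync(3): ref=0.0000 raw=[0.0000 0.0000 0.0000 0.0000]
After op 2 tick(1): ref=1.0000 raw=[2.0000 0.8000 1.2500 0.9000]
Drift of clock 0 after op 2: 2.0000 - 1.0000 = 1.0000

Answer: 1.0000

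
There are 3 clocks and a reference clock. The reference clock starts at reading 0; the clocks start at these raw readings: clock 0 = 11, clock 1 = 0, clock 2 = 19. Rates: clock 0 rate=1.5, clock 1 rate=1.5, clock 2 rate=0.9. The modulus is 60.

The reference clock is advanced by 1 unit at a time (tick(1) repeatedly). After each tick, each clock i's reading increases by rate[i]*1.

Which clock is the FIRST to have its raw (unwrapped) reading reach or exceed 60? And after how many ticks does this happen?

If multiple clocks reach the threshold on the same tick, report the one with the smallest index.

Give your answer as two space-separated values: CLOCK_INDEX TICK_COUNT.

clock 0: start=11, rate=1.5, needs 60-11 = 49; ticks = ceil(49/1.5) = ceil(32.6667) = 33; reading at tick 33 = 11 + 1.5*33 = 60.5000
clock 1: start=0, rate=1.5, needs 60-0 = 60; ticks = ceil(60/1.5) = ceil(40.0000) = 40; reading at tick 40 = 0 + 1.5*40 = 60.0000
clock 2: start=19, rate=0.9, needs 60-19 = 41; ticks = ceil(41/0.9) = ceil(45.5556) = 46; reading at tick 46 = 19 + 0.9*46 = 60.4000
Minimum tick count = 33; winners = [0]; smallest index = 0

Answer: 0 33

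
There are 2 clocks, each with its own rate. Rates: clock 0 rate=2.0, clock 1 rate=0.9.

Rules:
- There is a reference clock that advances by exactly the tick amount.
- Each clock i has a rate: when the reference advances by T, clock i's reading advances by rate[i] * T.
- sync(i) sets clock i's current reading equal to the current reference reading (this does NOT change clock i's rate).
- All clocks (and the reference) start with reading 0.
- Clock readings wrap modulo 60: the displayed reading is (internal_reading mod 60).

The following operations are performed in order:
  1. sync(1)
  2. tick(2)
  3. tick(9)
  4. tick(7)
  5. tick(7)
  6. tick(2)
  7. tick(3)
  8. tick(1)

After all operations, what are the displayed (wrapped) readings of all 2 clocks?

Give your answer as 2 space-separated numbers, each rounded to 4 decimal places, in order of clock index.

After op 1 sync(1): ref=0.0000 raw=[0.0000 0.0000]
After op 2 tick(2): ref=2.0000 raw=[4.0000 1.8000]
After op 3 tick(9): ref=11.0000 raw=[22.0000 9.9000]
After op 4 tick(7): ref=18.0000 raw=[36.0000 16.2000]
After op 5 tick(7): ref=25.0000 raw=[50.0000 22.5000]
After op 6 tick(2): ref=27.0000 raw=[54.0000 24.3000]
After op 7 tick(3): ref=30.0000 raw=[60.0000 27.0000]
After op 8 tick(1): ref=31.0000 raw=[62.0000 27.9000]
Wrap final raw readings (mod 60): 62.0000 mod 60 = 2.0000; 27.9000 mod 60 = 27.9000

Answer: 2.0000 27.9000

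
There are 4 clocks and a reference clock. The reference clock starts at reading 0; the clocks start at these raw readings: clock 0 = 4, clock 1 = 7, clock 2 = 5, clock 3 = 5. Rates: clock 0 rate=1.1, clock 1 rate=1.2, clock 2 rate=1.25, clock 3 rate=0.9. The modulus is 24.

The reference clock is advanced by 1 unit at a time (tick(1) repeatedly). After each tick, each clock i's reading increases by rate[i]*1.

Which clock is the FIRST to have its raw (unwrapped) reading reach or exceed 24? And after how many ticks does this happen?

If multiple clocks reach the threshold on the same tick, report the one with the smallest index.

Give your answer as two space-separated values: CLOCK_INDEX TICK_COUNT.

Answer: 1 15

Derivation:
clock 0: start=4, rate=1.1, needs 24-4 = 20; ticks = ceil(20/1.1) = ceil(18.1818) = 19; reading at tick 19 = 4 + 1.1*19 = 24.9000
clock 1: start=7, rate=1.2, needs 24-7 = 17; ticks = ceil(17/1.2) = ceil(14.1667) = 15; reading at tick 15 = 7 + 1.2*15 = 25.0000
clock 2: start=5, rate=1.25, needs 24-5 = 19; ticks = ceil(19/1.25) = ceil(15.2000) = 16; reading at tick 16 = 5 + 1.25*16 = 25.0000
clock 3: start=5, rate=0.9, needs 24-5 = 19; ticks = ceil(19/0.9) = ceil(21.1111) = 22; reading at tick 22 = 5 + 0.9*22 = 24.8000
Minimum tick count = 15; winners = [1]; smallest index = 1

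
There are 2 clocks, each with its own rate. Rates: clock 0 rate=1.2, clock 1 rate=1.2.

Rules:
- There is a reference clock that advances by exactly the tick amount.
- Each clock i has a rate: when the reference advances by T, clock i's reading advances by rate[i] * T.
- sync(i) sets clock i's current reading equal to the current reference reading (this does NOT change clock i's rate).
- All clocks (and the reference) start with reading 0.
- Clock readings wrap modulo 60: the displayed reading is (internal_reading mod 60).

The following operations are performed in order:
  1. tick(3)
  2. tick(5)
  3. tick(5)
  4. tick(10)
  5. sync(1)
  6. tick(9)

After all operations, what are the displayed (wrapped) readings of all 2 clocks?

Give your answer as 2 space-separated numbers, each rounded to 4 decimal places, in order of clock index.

Answer: 38.4000 33.8000

Derivation:
After op 1 tick(3): ref=3.0000 raw=[3.6000 3.6000]
After op 2 tick(5): ref=8.0000 raw=[9.6000 9.6000]
After op 3 tick(5): ref=13.0000 raw=[15.6000 15.6000]
After op 4 tick(10): ref=23.0000 raw=[27.6000 27.6000]
After op 5 sync(1): ref=23.0000 raw=[27.6000 23.0000]
After op 6 tick(9): ref=32.0000 raw=[38.4000 33.8000]
Wrap final raw readings (mod 60): 38.4000 mod 60 = 38.4000; 33.8000 mod 60 = 33.8000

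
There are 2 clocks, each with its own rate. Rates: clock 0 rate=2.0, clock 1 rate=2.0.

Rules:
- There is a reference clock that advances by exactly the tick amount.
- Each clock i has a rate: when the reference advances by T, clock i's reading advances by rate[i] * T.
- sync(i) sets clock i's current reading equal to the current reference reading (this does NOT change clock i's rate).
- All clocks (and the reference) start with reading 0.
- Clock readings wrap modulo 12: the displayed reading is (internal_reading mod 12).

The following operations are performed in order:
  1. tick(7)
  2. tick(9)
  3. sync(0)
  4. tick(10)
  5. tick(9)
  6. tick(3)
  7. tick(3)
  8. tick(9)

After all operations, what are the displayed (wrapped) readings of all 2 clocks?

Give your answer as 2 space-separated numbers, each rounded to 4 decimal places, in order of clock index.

After op 1 tick(7): ref=7.0000 raw=[14.0000 14.0000]
After op 2 tick(9): ref=16.0000 raw=[32.0000 32.0000]
After op 3 sync(0): ref=16.0000 raw=[16.0000 32.0000]
After op 4 tick(10): ref=26.0000 raw=[36.0000 52.0000]
After op 5 tick(9): ref=35.0000 raw=[54.0000 70.0000]
After op 6 tick(3): ref=38.0000 raw=[60.0000 76.0000]
After op 7 tick(3): ref=41.0000 raw=[66.0000 82.0000]
After op 8 tick(9): ref=50.0000 raw=[84.0000 100.0000]
Wrap final raw readings (mod 12): 84.0000 mod 12 = 0.0000; 100.0000 mod 12 = 4.0000

Answer: 0.0000 4.0000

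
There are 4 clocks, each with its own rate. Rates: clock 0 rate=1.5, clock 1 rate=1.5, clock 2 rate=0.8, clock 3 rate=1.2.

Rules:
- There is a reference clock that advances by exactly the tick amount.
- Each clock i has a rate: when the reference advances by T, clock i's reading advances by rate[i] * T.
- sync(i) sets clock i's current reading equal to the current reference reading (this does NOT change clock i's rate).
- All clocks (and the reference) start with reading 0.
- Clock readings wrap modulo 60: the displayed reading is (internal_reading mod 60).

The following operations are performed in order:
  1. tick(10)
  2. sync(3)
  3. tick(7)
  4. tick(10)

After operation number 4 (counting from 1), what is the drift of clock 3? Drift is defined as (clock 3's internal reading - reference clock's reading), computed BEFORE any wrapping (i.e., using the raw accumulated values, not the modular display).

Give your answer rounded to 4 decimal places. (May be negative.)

After op 1 tick(10): ref=10.0000 raw=[15.0000 15.0000 8.0000 12.0000]
After op 2 sync(3): ref=10.0000 raw=[15.0000 15.0000 8.0000 10.0000]
After op 3 tick(7): ref=17.0000 raw=[25.5000 25.5000 13.6000 18.4000]
After op 4 tick(10): ref=27.0000 raw=[40.5000 40.5000 21.6000 30.4000]
Drift of clock 3 after op 4: 30.4000 - 27.0000 = 3.4000

Answer: 3.4000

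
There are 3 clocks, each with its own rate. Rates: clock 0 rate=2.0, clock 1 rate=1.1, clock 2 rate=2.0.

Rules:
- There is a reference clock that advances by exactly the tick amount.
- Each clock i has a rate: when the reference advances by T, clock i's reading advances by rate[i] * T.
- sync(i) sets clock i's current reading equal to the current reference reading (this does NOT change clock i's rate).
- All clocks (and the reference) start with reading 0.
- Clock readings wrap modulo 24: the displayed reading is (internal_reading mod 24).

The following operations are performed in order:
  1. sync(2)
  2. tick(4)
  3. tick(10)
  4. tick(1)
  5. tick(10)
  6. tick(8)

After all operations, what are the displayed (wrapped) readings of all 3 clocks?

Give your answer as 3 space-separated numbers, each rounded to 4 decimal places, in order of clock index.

Answer: 18.0000 12.3000 18.0000

Derivation:
After op 1 sync(2): ref=0.0000 raw=[0.0000 0.0000 0.0000]
After op 2 tick(4): ref=4.0000 raw=[8.0000 4.4000 8.0000]
After op 3 tick(10): ref=14.0000 raw=[28.0000 15.4000 28.0000]
After op 4 tick(1): ref=15.0000 raw=[30.0000 16.5000 30.0000]
After op 5 tick(10): ref=25.0000 raw=[50.0000 27.5000 50.0000]
After op 6 tick(8): ref=33.0000 raw=[66.0000 36.3000 66.0000]
Wrap final raw readings (mod 24): 66.0000 mod 24 = 18.0000; 36.3000 mod 24 = 12.3000; 66.0000 mod 24 = 18.0000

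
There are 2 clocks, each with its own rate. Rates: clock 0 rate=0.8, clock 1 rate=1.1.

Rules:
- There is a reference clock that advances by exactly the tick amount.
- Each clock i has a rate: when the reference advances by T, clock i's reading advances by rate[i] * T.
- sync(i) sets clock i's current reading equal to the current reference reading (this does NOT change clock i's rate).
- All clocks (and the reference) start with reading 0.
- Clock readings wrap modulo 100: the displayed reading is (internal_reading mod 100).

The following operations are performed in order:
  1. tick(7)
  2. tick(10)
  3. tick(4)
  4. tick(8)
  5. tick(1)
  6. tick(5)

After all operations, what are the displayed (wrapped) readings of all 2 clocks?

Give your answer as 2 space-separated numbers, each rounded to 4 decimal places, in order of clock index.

Answer: 28.0000 38.5000

Derivation:
After op 1 tick(7): ref=7.0000 raw=[5.6000 7.7000]
After op 2 tick(10): ref=17.0000 raw=[13.6000 18.7000]
After op 3 tick(4): ref=21.0000 raw=[16.8000 23.1000]
After op 4 tick(8): ref=29.0000 raw=[23.2000 31.9000]
After op 5 tick(1): ref=30.0000 raw=[24.0000 33.0000]
After op 6 tick(5): ref=35.0000 raw=[28.0000 38.5000]
Wrap final raw readings (mod 100): 28.0000 mod 100 = 28.0000; 38.5000 mod 100 = 38.5000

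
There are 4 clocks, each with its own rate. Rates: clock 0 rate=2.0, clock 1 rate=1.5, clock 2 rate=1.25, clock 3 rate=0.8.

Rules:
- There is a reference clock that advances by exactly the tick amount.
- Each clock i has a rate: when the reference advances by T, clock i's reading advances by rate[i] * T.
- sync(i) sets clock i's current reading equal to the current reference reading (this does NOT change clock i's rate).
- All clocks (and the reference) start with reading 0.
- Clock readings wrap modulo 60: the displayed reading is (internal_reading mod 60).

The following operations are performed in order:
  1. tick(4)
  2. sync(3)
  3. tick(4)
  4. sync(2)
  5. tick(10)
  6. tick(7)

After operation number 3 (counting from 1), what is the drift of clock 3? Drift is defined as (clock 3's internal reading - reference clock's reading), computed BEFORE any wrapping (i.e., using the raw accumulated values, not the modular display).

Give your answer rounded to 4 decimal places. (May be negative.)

After op 1 tick(4): ref=4.0000 raw=[8.0000 6.0000 5.0000 3.2000]
After op 2 sync(3): ref=4.0000 raw=[8.0000 6.0000 5.0000 4.0000]
After op 3 tick(4): ref=8.0000 raw=[16.0000 12.0000 10.0000 7.2000]
Drift of clock 3 after op 3: 7.2000 - 8.0000 = -0.8000

Answer: -0.8000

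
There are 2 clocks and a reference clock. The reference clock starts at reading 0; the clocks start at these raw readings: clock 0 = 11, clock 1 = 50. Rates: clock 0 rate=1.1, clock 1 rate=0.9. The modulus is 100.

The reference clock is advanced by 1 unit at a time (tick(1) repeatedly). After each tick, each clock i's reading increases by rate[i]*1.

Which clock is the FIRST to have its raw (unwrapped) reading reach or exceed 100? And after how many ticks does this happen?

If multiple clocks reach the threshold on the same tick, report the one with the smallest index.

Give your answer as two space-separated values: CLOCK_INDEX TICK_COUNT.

Answer: 1 56

Derivation:
clock 0: start=11, rate=1.1, needs 100-11 = 89; ticks = ceil(89/1.1) = ceil(80.9091) = 81; reading at tick 81 = 11 + 1.1*81 = 100.1000
clock 1: start=50, rate=0.9, needs 100-50 = 50; ticks = ceil(50/0.9) = ceil(55.5556) = 56; reading at tick 56 = 50 + 0.9*56 = 100.4000
Minimum tick count = 56; winners = [1]; smallest index = 1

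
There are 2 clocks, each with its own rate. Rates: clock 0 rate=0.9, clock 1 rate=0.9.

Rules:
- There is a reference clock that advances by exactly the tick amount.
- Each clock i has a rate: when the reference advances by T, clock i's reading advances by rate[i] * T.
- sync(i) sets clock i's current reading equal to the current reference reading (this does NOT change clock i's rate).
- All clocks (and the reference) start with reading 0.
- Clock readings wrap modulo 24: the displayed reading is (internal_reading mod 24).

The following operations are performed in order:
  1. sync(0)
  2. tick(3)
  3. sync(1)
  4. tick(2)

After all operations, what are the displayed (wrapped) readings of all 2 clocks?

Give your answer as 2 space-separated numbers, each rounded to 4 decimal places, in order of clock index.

After op 1 sync(0): ref=0.0000 raw=[0.0000 0.0000]
After op 2 tick(3): ref=3.0000 raw=[2.7000 2.7000]
After op 3 sync(1): ref=3.0000 raw=[2.7000 3.0000]
After op 4 tick(2): ref=5.0000 raw=[4.5000 4.8000]
Wrap final raw readings (mod 24): 4.5000 mod 24 = 4.5000; 4.8000 mod 24 = 4.8000

Answer: 4.5000 4.8000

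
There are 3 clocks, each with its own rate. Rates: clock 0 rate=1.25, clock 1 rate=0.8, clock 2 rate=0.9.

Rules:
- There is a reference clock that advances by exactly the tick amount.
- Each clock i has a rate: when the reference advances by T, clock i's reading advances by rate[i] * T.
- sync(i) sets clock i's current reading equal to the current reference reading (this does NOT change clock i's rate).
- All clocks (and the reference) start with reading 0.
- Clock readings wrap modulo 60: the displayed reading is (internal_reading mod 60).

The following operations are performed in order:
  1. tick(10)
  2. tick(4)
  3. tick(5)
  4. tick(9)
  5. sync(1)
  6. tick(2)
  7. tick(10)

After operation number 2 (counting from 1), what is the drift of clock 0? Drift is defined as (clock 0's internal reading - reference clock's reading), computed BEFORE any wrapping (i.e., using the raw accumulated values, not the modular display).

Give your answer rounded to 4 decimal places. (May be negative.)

After op 1 tick(10): ref=10.0000 raw=[12.5000 8.0000 9.0000]
After op 2 tick(4): ref=14.0000 raw=[17.5000 11.2000 12.6000]
Drift of clock 0 after op 2: 17.5000 - 14.0000 = 3.5000

Answer: 3.5000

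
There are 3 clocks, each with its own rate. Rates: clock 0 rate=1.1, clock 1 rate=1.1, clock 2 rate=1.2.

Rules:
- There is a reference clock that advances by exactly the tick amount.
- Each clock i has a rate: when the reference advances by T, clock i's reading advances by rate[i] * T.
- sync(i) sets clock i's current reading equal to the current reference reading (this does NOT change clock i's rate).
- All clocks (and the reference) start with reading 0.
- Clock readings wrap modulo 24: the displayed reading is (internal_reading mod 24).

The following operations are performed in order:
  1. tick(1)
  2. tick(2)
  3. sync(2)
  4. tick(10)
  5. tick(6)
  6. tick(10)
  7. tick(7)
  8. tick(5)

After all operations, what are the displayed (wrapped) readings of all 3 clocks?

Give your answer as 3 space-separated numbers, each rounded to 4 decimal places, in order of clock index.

After op 1 tick(1): ref=1.0000 raw=[1.1000 1.1000 1.2000]
After op 2 tick(2): ref=3.0000 raw=[3.3000 3.3000 3.6000]
After op 3 sync(2): ref=3.0000 raw=[3.3000 3.3000 3.0000]
After op 4 tick(10): ref=13.0000 raw=[14.3000 14.3000 15.0000]
After op 5 tick(6): ref=19.0000 raw=[20.9000 20.9000 22.2000]
After op 6 tick(10): ref=29.0000 raw=[31.9000 31.9000 34.2000]
After op 7 tick(7): ref=36.0000 raw=[39.6000 39.6000 42.6000]
After op 8 tick(5): ref=41.0000 raw=[45.1000 45.1000 48.6000]
Wrap final raw readings (mod 24): 45.1000 mod 24 = 21.1000; 45.1000 mod 24 = 21.1000; 48.6000 mod 24 = 0.6000

Answer: 21.1000 21.1000 0.6000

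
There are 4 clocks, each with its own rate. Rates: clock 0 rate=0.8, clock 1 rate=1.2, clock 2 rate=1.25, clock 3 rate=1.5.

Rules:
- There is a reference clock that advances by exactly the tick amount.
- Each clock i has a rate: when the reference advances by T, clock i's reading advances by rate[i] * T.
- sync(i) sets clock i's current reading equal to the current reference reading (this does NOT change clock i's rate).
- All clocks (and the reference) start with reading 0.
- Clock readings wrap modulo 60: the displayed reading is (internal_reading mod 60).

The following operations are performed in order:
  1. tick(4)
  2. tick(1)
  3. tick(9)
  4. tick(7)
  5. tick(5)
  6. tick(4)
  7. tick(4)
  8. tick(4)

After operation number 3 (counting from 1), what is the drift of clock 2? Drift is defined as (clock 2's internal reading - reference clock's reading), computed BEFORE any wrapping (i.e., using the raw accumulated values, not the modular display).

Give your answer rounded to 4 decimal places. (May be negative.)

Answer: 3.5000

Derivation:
After op 1 tick(4): ref=4.0000 raw=[3.2000 4.8000 5.0000 6.0000]
After op 2 tick(1): ref=5.0000 raw=[4.0000 6.0000 6.2500 7.5000]
After op 3 tick(9): ref=14.0000 raw=[11.2000 16.8000 17.5000 21.0000]
Drift of clock 2 after op 3: 17.5000 - 14.0000 = 3.5000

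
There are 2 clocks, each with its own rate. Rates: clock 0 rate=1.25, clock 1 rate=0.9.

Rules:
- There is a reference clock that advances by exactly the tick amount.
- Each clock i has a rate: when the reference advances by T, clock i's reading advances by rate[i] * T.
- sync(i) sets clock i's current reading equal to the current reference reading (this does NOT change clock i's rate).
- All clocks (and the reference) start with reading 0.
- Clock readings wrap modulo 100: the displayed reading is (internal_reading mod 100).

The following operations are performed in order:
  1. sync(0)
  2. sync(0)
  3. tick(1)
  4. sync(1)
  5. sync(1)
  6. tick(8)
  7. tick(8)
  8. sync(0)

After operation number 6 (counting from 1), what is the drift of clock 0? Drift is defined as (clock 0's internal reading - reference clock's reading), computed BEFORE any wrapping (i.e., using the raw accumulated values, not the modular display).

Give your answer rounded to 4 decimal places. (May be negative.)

Answer: 2.2500

Derivation:
After op 1 sync(0): ref=0.0000 raw=[0.0000 0.0000]
After op 2 sync(0): ref=0.0000 raw=[0.0000 0.0000]
After op 3 tick(1): ref=1.0000 raw=[1.2500 0.9000]
After op 4 sync(1): ref=1.0000 raw=[1.2500 1.0000]
After op 5 sync(1): ref=1.0000 raw=[1.2500 1.0000]
After op 6 tick(8): ref=9.0000 raw=[11.2500 8.2000]
Drift of clock 0 after op 6: 11.2500 - 9.0000 = 2.2500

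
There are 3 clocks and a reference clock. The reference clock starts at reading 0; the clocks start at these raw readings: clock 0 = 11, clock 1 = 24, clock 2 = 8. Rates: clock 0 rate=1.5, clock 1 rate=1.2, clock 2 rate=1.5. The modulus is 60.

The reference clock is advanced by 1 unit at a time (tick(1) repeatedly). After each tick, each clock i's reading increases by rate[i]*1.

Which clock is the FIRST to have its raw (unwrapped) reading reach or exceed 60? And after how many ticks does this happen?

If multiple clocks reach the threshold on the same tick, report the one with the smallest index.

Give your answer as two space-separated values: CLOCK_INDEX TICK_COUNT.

Answer: 1 30

Derivation:
clock 0: start=11, rate=1.5, needs 60-11 = 49; ticks = ceil(49/1.5) = ceil(32.6667) = 33; reading at tick 33 = 11 + 1.5*33 = 60.5000
clock 1: start=24, rate=1.2, needs 60-24 = 36; ticks = ceil(36/1.2) = ceil(30.0000) = 30; reading at tick 30 = 24 + 1.2*30 = 60.0000
clock 2: start=8, rate=1.5, needs 60-8 = 52; ticks = ceil(52/1.5) = ceil(34.6667) = 35; reading at tick 35 = 8 + 1.5*35 = 60.5000
Minimum tick count = 30; winners = [1]; smallest index = 1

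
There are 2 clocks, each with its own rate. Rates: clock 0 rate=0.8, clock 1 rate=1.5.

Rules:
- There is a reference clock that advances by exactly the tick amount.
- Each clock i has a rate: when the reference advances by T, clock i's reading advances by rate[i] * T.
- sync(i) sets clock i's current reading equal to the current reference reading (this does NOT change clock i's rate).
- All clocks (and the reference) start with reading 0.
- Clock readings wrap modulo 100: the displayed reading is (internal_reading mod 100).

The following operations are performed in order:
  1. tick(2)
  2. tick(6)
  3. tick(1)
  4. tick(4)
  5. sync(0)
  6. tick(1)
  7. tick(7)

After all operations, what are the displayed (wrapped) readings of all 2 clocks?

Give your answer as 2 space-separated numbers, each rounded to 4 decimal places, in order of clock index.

Answer: 19.4000 31.5000

Derivation:
After op 1 tick(2): ref=2.0000 raw=[1.6000 3.0000]
After op 2 tick(6): ref=8.0000 raw=[6.4000 12.0000]
After op 3 tick(1): ref=9.0000 raw=[7.2000 13.5000]
After op 4 tick(4): ref=13.0000 raw=[10.4000 19.5000]
After op 5 sync(0): ref=13.0000 raw=[13.0000 19.5000]
After op 6 tick(1): ref=14.0000 raw=[13.8000 21.0000]
After op 7 tick(7): ref=21.0000 raw=[19.4000 31.5000]
Wrap final raw readings (mod 100): 19.4000 mod 100 = 19.4000; 31.5000 mod 100 = 31.5000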